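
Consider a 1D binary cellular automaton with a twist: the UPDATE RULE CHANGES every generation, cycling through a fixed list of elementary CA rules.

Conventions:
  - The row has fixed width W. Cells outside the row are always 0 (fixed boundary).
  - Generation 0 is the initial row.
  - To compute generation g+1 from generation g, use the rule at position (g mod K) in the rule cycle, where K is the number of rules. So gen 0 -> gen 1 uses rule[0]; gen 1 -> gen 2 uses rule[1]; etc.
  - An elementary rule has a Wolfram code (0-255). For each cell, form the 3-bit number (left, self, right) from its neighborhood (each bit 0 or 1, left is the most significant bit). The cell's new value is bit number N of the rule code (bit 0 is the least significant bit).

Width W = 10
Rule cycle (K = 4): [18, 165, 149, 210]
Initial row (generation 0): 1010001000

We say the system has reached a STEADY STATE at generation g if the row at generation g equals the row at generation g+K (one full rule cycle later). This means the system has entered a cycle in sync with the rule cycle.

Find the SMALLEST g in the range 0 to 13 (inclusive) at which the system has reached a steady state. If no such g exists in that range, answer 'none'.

Answer: 5

Derivation:
Gen 0: 1010001000
Gen 1 (rule 18): 0001010100
Gen 2 (rule 165): 1101111101
Gen 3 (rule 149): 0000111001
Gen 4 (rule 210): 0001011110
Gen 5 (rule 18): 0010000001
Gen 6 (rule 165): 1010111101
Gen 7 (rule 149): 1010011001
Gen 8 (rule 210): 0001101110
Gen 9 (rule 18): 0010000001
Gen 10 (rule 165): 1010111101
Gen 11 (rule 149): 1010011001
Gen 12 (rule 210): 0001101110
Gen 13 (rule 18): 0010000001
Gen 14 (rule 165): 1010111101
Gen 15 (rule 149): 1010011001
Gen 16 (rule 210): 0001101110
Gen 17 (rule 18): 0010000001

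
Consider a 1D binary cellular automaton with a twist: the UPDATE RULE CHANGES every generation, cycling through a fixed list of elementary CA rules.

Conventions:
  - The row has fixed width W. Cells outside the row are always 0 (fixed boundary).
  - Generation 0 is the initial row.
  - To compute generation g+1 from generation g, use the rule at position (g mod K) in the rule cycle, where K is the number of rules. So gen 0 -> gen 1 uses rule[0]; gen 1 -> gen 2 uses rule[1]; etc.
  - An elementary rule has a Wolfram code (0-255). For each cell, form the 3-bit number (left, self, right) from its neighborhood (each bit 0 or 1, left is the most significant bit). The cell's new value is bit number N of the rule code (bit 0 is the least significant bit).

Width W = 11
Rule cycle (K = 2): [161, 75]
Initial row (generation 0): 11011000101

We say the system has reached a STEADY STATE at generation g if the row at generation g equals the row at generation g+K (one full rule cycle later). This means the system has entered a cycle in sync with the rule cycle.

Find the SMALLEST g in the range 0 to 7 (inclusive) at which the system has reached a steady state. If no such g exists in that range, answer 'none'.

Gen 0: 11011000101
Gen 1 (rule 161): 00100010010
Gen 2 (rule 75): 11001100100
Gen 3 (rule 161): 00000000001
Gen 4 (rule 75): 11111111110
Gen 5 (rule 161): 01111111100
Gen 6 (rule 75): 11000000101
Gen 7 (rule 161): 00011110010
Gen 8 (rule 75): 11110010100
Gen 9 (rule 161): 01100001001

Answer: none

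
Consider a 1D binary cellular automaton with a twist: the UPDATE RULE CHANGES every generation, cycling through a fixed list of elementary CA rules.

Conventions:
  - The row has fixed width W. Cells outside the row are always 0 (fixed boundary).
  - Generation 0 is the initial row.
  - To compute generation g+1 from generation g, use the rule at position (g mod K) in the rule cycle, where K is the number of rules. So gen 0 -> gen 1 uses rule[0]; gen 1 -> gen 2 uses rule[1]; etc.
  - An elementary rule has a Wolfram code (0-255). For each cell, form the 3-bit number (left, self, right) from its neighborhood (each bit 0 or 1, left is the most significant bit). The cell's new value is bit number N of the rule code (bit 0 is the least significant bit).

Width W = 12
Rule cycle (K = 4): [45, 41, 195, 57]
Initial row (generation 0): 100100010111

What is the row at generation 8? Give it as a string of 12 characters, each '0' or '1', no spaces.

Answer: 011100100101

Derivation:
Gen 0: 100100010111
Gen 1 (rule 45): 100101011100
Gen 2 (rule 41): 000010110001
Gen 3 (rule 195): 111100010110
Gen 4 (rule 57): 100011001101
Gen 5 (rule 45): 101010001011
Gen 6 (rule 41): 010100100110
Gen 7 (rule 195): 100001001010
Gen 8 (rule 57): 011100100101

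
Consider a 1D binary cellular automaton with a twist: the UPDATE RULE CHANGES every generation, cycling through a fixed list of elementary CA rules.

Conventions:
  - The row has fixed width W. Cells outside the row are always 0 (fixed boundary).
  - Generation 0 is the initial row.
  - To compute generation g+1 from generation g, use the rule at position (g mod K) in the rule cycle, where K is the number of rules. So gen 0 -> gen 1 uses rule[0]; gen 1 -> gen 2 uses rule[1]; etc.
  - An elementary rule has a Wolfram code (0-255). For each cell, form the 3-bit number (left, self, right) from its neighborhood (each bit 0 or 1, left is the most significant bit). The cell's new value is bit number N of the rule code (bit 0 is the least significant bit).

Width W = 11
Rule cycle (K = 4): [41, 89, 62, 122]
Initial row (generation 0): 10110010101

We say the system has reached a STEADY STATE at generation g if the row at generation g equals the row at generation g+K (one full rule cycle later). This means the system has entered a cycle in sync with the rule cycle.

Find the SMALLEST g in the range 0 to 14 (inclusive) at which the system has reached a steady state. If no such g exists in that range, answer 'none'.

Answer: none

Derivation:
Gen 0: 10110010101
Gen 1 (rule 41): 01100001010
Gen 2 (rule 89): 01111100001
Gen 3 (rule 62): 11000010011
Gen 4 (rule 122): 11100101111
Gen 5 (rule 41): 10000011000
Gen 6 (rule 89): 01111011111
Gen 7 (rule 62): 11000110000
Gen 8 (rule 122): 11101111000
Gen 9 (rule 41): 10011000011
Gen 10 (rule 89): 01011111011
Gen 11 (rule 62): 11110000110
Gen 12 (rule 122): 10011001111
Gen 13 (rule 41): 00010001000
Gen 14 (rule 89): 11001100111
Gen 15 (rule 62): 10111011100
Gen 16 (rule 122): 01101110110
Gen 17 (rule 41): 01011001100
Gen 18 (rule 89): 00011101111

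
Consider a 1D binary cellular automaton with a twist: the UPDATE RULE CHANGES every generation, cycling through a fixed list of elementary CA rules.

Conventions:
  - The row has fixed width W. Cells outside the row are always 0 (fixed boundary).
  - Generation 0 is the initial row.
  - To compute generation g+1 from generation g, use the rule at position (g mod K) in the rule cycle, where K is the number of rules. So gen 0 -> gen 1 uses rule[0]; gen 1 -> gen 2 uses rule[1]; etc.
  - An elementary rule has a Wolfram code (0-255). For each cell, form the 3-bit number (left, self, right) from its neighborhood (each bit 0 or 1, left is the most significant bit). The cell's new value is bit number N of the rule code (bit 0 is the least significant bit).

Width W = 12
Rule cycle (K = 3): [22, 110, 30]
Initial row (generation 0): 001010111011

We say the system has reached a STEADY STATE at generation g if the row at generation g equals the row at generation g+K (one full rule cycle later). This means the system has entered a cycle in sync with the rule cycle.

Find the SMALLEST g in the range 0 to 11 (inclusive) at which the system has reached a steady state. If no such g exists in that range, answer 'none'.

Gen 0: 001010111011
Gen 1 (rule 22): 011010000000
Gen 2 (rule 110): 111110000000
Gen 3 (rule 30): 100001000000
Gen 4 (rule 22): 110011100000
Gen 5 (rule 110): 110110100000
Gen 6 (rule 30): 100100110000
Gen 7 (rule 22): 111111001000
Gen 8 (rule 110): 100001011000
Gen 9 (rule 30): 110011010100
Gen 10 (rule 22): 001100010110
Gen 11 (rule 110): 011100111110
Gen 12 (rule 30): 110011100001
Gen 13 (rule 22): 001100010011
Gen 14 (rule 110): 011100110111

Answer: none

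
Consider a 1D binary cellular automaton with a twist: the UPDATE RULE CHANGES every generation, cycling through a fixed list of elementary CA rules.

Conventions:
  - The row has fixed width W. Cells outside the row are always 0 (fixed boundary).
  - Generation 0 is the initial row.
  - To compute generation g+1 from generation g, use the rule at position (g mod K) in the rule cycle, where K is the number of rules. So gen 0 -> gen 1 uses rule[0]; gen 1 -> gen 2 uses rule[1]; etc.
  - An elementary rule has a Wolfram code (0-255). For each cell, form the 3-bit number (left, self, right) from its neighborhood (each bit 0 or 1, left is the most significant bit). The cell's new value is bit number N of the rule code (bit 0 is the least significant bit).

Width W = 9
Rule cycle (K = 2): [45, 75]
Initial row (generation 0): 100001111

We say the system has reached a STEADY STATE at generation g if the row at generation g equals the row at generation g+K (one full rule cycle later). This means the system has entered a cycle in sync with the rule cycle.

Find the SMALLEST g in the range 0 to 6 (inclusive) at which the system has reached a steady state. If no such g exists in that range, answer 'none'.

Answer: 5

Derivation:
Gen 0: 100001111
Gen 1 (rule 45): 101101000
Gen 2 (rule 75): 001100011
Gen 3 (rule 45): 101001010
Gen 4 (rule 75): 000010000
Gen 5 (rule 45): 111010111
Gen 6 (rule 75): 101000101
Gen 7 (rule 45): 111010111
Gen 8 (rule 75): 101000101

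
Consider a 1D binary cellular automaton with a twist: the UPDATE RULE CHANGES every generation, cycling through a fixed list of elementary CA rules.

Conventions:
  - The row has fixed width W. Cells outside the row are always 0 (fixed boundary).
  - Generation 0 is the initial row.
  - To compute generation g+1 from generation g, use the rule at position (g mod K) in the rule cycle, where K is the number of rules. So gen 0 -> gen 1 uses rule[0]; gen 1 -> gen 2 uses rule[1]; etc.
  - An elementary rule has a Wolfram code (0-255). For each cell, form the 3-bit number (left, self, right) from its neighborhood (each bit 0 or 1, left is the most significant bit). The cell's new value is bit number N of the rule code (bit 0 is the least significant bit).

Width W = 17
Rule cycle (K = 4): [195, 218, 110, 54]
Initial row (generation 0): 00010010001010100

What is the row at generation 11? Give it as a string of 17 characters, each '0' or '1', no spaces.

Gen 0: 00010010001010100
Gen 1 (rule 195): 11100100110000001
Gen 2 (rule 218): 11111011111000010
Gen 3 (rule 110): 10001110001000110
Gen 4 (rule 54): 11010001011101001
Gen 5 (rule 195): 01000110001100010
Gen 6 (rule 218): 10101111011110101
Gen 7 (rule 110): 11111001110011111
Gen 8 (rule 54): 00000110001100000
Gen 9 (rule 195): 11111010110101111
Gen 10 (rule 218): 11111000110001111
Gen 11 (rule 110): 10001001110011001

Answer: 10001001110011001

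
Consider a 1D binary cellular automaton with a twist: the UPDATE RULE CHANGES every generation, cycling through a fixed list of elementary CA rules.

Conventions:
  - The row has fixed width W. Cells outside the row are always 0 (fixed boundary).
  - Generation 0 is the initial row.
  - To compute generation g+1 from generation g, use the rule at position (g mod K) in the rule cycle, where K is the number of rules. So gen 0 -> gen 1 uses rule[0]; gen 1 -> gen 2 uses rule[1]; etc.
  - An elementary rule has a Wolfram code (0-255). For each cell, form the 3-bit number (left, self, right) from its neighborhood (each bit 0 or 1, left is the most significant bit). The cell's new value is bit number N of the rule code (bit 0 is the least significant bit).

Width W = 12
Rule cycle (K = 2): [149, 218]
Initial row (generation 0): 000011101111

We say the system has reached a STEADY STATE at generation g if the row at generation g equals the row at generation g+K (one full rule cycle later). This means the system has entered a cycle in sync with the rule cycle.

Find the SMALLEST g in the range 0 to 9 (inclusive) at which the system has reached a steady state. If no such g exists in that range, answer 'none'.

Gen 0: 000011101111
Gen 1 (rule 149): 111001000110
Gen 2 (rule 218): 111110101111
Gen 3 (rule 149): 011100100110
Gen 4 (rule 218): 111111011111
Gen 5 (rule 149): 011110001110
Gen 6 (rule 218): 111111011111
Gen 7 (rule 149): 011110001110
Gen 8 (rule 218): 111111011111
Gen 9 (rule 149): 011110001110
Gen 10 (rule 218): 111111011111
Gen 11 (rule 149): 011110001110

Answer: 4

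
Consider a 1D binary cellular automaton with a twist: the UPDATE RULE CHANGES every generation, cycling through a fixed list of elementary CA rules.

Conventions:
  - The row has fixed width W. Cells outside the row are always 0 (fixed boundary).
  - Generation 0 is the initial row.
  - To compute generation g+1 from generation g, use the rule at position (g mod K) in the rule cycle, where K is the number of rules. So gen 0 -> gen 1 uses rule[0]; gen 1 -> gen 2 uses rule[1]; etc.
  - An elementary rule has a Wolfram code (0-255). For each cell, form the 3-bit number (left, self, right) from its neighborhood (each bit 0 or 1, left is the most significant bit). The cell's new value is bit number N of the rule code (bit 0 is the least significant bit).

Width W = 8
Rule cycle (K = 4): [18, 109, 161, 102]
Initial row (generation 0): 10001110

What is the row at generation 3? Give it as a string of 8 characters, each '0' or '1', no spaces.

Gen 0: 10001110
Gen 1 (rule 18): 01010001
Gen 2 (rule 109): 01110101
Gen 3 (rule 161): 00101010

Answer: 00101010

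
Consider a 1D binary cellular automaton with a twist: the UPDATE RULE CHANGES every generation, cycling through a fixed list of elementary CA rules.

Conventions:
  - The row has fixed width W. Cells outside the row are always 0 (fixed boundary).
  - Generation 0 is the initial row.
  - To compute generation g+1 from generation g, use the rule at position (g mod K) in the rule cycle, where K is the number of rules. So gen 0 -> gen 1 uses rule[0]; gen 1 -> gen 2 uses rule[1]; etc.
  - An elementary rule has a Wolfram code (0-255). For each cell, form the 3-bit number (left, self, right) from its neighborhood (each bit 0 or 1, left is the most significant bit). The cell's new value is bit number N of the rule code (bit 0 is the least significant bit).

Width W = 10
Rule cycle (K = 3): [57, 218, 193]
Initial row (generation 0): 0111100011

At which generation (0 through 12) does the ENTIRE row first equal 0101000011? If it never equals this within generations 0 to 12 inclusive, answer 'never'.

Answer: never

Derivation:
Gen 0: 0111100011
Gen 1 (rule 57): 0100011010
Gen 2 (rule 218): 1010111001
Gen 3 (rule 193): 0000011000
Gen 4 (rule 57): 1111010111
Gen 5 (rule 218): 1111000111
Gen 6 (rule 193): 0111010011
Gen 7 (rule 57): 0100101010
Gen 8 (rule 218): 1011000001
Gen 9 (rule 193): 0001011100
Gen 10 (rule 57): 1100110011
Gen 11 (rule 218): 1111111111
Gen 12 (rule 193): 0111111111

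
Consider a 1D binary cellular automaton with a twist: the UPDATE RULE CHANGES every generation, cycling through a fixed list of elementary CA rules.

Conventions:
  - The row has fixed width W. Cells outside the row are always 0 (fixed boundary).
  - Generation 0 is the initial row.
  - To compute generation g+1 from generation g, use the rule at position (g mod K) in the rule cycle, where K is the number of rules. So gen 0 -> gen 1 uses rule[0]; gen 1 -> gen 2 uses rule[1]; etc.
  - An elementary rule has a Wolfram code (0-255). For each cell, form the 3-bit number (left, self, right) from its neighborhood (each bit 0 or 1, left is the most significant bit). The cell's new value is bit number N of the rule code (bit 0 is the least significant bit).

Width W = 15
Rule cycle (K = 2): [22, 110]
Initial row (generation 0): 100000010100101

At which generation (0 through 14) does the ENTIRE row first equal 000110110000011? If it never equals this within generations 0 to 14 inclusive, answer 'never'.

Answer: 10

Derivation:
Gen 0: 100000010100101
Gen 1 (rule 22): 110000110111101
Gen 2 (rule 110): 110001111100111
Gen 3 (rule 22): 001010000011000
Gen 4 (rule 110): 011110000111000
Gen 5 (rule 22): 100001001000100
Gen 6 (rule 110): 100011011001100
Gen 7 (rule 22): 110100000110010
Gen 8 (rule 110): 111100001110110
Gen 9 (rule 22): 000010010000001
Gen 10 (rule 110): 000110110000011
Gen 11 (rule 22): 001000001000100
Gen 12 (rule 110): 011000011001100
Gen 13 (rule 22): 100100100110010
Gen 14 (rule 110): 101101101110110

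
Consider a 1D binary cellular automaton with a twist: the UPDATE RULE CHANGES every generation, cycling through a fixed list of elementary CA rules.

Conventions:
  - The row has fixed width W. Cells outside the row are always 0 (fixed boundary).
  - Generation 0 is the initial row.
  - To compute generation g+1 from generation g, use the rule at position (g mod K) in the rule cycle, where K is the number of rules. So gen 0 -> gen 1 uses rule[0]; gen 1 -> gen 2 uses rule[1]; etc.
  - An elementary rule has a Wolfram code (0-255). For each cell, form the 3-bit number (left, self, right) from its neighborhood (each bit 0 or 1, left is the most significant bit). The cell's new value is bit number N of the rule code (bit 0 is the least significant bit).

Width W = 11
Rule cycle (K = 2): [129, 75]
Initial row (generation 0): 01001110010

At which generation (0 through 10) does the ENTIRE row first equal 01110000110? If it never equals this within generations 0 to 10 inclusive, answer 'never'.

Gen 0: 01001110010
Gen 1 (rule 129): 00000100000
Gen 2 (rule 75): 11111001111
Gen 3 (rule 129): 01110000110
Gen 4 (rule 75): 11010111110
Gen 5 (rule 129): 00000011100
Gen 6 (rule 75): 11111110101
Gen 7 (rule 129): 01111100000
Gen 8 (rule 75): 11000101111
Gen 9 (rule 129): 00010000110
Gen 10 (rule 75): 11100111110

Answer: 3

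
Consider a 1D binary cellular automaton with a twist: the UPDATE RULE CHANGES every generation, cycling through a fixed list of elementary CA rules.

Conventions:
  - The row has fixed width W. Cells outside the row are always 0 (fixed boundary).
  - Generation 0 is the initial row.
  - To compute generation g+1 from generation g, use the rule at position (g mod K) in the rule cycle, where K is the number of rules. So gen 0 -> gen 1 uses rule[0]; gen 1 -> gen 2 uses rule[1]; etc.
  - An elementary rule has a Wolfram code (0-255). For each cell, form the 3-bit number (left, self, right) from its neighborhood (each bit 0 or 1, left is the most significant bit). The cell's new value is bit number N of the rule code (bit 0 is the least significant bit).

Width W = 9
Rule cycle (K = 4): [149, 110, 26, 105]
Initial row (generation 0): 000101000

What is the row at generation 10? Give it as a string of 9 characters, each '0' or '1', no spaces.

Gen 0: 000101000
Gen 1 (rule 149): 110101111
Gen 2 (rule 110): 111111001
Gen 3 (rule 26): 100000110
Gen 4 (rule 105): 001110110
Gen 5 (rule 149): 100100001
Gen 6 (rule 110): 101100011
Gen 7 (rule 26): 001010110
Gen 8 (rule 105): 100101110
Gen 9 (rule 149): 110100101
Gen 10 (rule 110): 111101111

Answer: 111101111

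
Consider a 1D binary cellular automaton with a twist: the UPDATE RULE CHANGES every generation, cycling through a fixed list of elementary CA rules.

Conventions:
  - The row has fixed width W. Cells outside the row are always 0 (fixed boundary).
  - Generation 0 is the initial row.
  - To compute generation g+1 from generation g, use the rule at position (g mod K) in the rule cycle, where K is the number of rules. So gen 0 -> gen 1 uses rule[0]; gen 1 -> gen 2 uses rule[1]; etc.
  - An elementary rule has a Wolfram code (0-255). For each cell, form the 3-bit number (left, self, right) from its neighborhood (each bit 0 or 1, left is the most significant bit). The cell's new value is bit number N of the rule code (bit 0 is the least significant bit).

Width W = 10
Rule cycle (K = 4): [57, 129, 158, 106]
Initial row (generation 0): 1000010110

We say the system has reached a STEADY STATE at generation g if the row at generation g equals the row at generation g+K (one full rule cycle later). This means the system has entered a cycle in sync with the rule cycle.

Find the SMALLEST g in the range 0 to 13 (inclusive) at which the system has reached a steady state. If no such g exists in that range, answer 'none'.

Gen 0: 1000010110
Gen 1 (rule 57): 0111001101
Gen 2 (rule 129): 0010000000
Gen 3 (rule 158): 0111000000
Gen 4 (rule 106): 1101000000
Gen 5 (rule 57): 1010111111
Gen 6 (rule 129): 0000011110
Gen 7 (rule 158): 0000111101
Gen 8 (rule 106): 0001100110
Gen 9 (rule 57): 1101010101
Gen 10 (rule 129): 0000000000
Gen 11 (rule 158): 0000000000
Gen 12 (rule 106): 0000000000
Gen 13 (rule 57): 1111111111
Gen 14 (rule 129): 0111111110
Gen 15 (rule 158): 1111111101
Gen 16 (rule 106): 1000000110
Gen 17 (rule 57): 0111110101

Answer: none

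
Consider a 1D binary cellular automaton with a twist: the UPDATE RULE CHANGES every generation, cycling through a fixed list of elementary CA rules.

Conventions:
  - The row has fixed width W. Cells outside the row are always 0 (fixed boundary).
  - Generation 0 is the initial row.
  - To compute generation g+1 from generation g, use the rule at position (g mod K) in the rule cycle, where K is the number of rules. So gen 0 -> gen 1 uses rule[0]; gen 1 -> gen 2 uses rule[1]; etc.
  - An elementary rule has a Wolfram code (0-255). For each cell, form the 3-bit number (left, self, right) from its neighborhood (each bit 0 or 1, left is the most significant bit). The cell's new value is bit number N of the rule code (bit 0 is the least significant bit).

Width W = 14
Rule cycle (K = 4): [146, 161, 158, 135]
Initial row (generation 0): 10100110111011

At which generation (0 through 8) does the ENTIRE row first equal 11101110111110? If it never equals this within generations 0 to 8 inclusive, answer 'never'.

Gen 0: 10100110111011
Gen 1 (rule 146): 00011000010000
Gen 2 (rule 161): 11000011000111
Gen 3 (rule 158): 10100110101110
Gen 4 (rule 135): 10101000100100
Gen 5 (rule 146): 00000101011010
Gen 6 (rule 161): 11110010100100
Gen 7 (rule 158): 11101110111110
Gen 8 (rule 135): 01000100011100

Answer: 7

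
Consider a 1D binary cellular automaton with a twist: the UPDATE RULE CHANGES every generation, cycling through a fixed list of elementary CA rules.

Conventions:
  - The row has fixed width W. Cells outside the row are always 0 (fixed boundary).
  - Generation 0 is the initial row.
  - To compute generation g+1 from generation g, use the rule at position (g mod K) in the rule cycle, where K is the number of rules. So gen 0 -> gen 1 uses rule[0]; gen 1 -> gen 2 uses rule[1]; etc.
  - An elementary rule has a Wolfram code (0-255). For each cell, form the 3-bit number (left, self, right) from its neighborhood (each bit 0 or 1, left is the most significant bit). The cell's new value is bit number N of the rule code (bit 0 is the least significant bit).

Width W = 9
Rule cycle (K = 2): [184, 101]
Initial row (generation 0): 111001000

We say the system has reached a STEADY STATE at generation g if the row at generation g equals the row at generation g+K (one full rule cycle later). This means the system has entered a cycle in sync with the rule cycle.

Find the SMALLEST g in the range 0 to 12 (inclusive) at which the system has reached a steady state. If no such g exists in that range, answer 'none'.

Answer: none

Derivation:
Gen 0: 111001000
Gen 1 (rule 184): 110100100
Gen 2 (rule 101): 011100101
Gen 3 (rule 184): 011010010
Gen 4 (rule 101): 001110010
Gen 5 (rule 184): 001101001
Gen 6 (rule 101): 100111001
Gen 7 (rule 184): 010110100
Gen 8 (rule 101): 011011101
Gen 9 (rule 184): 010111010
Gen 10 (rule 101): 011001110
Gen 11 (rule 184): 010101101
Gen 12 (rule 101): 011110111
Gen 13 (rule 184): 011101110
Gen 14 (rule 101): 000110010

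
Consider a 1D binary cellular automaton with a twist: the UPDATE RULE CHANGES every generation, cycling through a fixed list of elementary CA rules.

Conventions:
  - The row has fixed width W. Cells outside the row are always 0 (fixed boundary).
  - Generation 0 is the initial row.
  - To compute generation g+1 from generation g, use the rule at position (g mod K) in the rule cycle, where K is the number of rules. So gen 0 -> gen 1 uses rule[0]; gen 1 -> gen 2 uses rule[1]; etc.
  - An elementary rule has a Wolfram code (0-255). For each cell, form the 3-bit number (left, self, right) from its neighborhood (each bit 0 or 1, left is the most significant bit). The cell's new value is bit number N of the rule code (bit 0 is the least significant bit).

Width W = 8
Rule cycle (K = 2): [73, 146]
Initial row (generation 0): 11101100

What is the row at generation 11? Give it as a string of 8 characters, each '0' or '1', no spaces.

Answer: 01000010

Derivation:
Gen 0: 11101100
Gen 1 (rule 73): 10101101
Gen 2 (rule 146): 00000000
Gen 3 (rule 73): 11111111
Gen 4 (rule 146): 01111110
Gen 5 (rule 73): 01000010
Gen 6 (rule 146): 10100101
Gen 7 (rule 73): 00000000
Gen 8 (rule 146): 00000000
Gen 9 (rule 73): 11111111
Gen 10 (rule 146): 01111110
Gen 11 (rule 73): 01000010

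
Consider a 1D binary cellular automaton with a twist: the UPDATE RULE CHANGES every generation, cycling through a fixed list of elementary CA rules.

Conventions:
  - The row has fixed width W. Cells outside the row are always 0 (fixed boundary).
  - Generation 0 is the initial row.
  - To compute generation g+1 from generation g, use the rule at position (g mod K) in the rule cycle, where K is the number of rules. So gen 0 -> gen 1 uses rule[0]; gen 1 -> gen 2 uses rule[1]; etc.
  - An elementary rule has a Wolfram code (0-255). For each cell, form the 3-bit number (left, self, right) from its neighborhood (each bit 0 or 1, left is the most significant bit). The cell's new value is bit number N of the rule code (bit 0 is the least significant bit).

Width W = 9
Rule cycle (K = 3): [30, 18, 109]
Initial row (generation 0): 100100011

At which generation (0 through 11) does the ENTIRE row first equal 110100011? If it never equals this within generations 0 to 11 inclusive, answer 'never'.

Gen 0: 100100011
Gen 1 (rule 30): 111110110
Gen 2 (rule 18): 000000001
Gen 3 (rule 109): 111111101
Gen 4 (rule 30): 100000001
Gen 5 (rule 18): 010000010
Gen 6 (rule 109): 010111010
Gen 7 (rule 30): 110100011
Gen 8 (rule 18): 000010100
Gen 9 (rule 109): 111011101
Gen 10 (rule 30): 100010001
Gen 11 (rule 18): 010101010

Answer: 7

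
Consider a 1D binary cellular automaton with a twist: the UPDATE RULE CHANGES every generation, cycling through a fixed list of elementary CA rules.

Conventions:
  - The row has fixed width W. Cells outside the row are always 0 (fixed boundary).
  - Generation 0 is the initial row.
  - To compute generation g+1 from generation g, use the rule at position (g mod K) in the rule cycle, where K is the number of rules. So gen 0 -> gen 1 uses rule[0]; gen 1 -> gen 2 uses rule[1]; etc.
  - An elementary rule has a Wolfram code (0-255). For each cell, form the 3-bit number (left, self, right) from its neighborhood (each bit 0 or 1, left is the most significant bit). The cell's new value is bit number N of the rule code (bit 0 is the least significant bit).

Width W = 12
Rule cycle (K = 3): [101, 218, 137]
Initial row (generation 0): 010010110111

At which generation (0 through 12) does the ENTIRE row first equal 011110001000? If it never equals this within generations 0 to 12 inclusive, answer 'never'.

Gen 0: 010010110111
Gen 1 (rule 101): 010011011001
Gen 2 (rule 218): 101111011110
Gen 3 (rule 137): 001110011100
Gen 4 (rule 101): 100010000101
Gen 5 (rule 218): 010101001000
Gen 6 (rule 137): 000000000011
Gen 7 (rule 101): 111111111001
Gen 8 (rule 218): 111111111110
Gen 9 (rule 137): 111111111100
Gen 10 (rule 101): 000000000101
Gen 11 (rule 218): 000000001000
Gen 12 (rule 137): 111111100011

Answer: never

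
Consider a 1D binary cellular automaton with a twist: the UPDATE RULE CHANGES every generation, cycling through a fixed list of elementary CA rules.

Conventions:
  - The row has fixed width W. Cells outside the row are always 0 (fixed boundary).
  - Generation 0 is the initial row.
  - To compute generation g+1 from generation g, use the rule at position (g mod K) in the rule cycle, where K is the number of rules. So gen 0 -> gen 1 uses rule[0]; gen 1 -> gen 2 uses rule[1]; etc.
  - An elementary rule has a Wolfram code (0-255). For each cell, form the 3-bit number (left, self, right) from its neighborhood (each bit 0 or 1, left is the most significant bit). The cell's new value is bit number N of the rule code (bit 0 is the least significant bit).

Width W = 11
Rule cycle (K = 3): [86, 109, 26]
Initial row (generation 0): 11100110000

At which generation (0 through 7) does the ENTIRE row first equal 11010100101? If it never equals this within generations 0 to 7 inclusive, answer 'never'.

Answer: 5

Derivation:
Gen 0: 11100110000
Gen 1 (rule 86): 00111011000
Gen 2 (rule 109): 10101111011
Gen 3 (rule 26): 00001000010
Gen 4 (rule 86): 00011100111
Gen 5 (rule 109): 11010100101
Gen 6 (rule 26): 10000011000
Gen 7 (rule 86): 11000101100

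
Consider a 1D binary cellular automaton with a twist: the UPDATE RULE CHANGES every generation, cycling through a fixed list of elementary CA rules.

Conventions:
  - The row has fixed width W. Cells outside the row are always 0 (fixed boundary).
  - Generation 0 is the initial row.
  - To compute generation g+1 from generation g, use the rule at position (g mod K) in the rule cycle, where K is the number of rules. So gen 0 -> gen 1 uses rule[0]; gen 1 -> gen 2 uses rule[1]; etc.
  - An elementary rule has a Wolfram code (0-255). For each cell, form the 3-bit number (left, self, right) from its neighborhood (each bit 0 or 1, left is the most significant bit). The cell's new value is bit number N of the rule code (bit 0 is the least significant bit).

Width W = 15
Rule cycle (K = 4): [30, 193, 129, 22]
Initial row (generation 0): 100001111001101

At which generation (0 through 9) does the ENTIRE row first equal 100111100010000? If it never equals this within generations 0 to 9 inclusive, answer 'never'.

Gen 0: 100001111001101
Gen 1 (rule 30): 110011000111001
Gen 2 (rule 193): 010001010011000
Gen 3 (rule 129): 000100000000011
Gen 4 (rule 22): 001110000000100
Gen 5 (rule 30): 011001000001110
Gen 6 (rule 193): 001000011100110
Gen 7 (rule 129): 100011001000000
Gen 8 (rule 22): 110100111100000
Gen 9 (rule 30): 100111100010000

Answer: 9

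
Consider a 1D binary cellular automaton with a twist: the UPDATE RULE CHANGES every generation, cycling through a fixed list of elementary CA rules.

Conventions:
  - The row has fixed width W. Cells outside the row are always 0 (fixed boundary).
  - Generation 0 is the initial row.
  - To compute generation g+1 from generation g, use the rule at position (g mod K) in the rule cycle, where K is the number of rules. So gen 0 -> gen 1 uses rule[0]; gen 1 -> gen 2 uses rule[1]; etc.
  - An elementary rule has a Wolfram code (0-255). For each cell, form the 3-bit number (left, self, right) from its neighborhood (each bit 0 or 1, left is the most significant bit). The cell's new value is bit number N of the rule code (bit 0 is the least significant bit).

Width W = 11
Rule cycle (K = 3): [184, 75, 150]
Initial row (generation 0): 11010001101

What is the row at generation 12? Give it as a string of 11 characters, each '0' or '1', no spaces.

Answer: 01001100011

Derivation:
Gen 0: 11010001101
Gen 1 (rule 184): 10101001010
Gen 2 (rule 75): 00000010000
Gen 3 (rule 150): 00000111000
Gen 4 (rule 184): 00000110100
Gen 5 (rule 75): 11111110001
Gen 6 (rule 150): 01111101011
Gen 7 (rule 184): 01111010110
Gen 8 (rule 75): 11001000110
Gen 9 (rule 150): 00111101001
Gen 10 (rule 184): 00111010100
Gen 11 (rule 75): 11101000001
Gen 12 (rule 150): 01001100011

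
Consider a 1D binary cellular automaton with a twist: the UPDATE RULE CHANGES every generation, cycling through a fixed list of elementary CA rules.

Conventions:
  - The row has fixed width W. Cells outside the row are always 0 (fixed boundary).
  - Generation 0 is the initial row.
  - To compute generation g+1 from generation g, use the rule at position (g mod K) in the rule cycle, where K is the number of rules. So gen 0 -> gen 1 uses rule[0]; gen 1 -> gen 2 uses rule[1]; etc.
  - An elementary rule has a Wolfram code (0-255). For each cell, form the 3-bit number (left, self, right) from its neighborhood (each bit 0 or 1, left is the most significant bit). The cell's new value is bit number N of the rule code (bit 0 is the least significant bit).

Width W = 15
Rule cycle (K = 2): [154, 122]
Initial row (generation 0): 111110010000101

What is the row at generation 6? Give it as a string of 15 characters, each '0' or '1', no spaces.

Gen 0: 111110010000101
Gen 1 (rule 154): 111101101001000
Gen 2 (rule 122): 100111110110100
Gen 3 (rule 154): 011111100100010
Gen 4 (rule 122): 110000111010101
Gen 5 (rule 154): 101001110000000
Gen 6 (rule 122): 010111011000000

Answer: 010111011000000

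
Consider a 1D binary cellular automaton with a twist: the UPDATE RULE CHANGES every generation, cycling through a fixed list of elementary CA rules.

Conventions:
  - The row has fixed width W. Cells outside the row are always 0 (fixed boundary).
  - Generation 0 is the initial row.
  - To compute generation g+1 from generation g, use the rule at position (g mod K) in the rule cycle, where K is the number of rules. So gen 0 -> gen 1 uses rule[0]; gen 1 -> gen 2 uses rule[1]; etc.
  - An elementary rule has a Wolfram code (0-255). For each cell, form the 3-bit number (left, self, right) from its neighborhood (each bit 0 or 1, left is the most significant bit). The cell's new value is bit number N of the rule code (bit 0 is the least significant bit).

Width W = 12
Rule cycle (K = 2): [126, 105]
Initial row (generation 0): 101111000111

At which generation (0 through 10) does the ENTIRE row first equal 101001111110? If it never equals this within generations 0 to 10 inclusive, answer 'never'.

Answer: 2

Derivation:
Gen 0: 101111000111
Gen 1 (rule 126): 111001101101
Gen 2 (rule 105): 101001111110
Gen 3 (rule 126): 111111000011
Gen 4 (rule 105): 100001011011
Gen 5 (rule 126): 110011111111
Gen 6 (rule 105): 110010000001
Gen 7 (rule 126): 111111000011
Gen 8 (rule 105): 100001011011
Gen 9 (rule 126): 110011111111
Gen 10 (rule 105): 110010000001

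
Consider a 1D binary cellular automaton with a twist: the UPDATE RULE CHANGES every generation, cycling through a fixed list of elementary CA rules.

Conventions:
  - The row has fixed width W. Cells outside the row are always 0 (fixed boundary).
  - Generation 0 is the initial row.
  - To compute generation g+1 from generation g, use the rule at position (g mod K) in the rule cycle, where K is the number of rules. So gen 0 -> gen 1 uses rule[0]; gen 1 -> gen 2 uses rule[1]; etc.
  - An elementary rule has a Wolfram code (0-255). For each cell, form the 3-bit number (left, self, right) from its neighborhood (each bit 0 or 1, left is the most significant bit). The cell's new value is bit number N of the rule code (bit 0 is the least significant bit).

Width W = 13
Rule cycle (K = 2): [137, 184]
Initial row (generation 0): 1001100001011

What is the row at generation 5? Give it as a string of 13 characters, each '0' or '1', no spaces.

Gen 0: 1001100001011
Gen 1 (rule 137): 0001001100010
Gen 2 (rule 184): 0000101010001
Gen 3 (rule 137): 1110000000100
Gen 4 (rule 184): 1101000000010
Gen 5 (rule 137): 1000011111000

Answer: 1000011111000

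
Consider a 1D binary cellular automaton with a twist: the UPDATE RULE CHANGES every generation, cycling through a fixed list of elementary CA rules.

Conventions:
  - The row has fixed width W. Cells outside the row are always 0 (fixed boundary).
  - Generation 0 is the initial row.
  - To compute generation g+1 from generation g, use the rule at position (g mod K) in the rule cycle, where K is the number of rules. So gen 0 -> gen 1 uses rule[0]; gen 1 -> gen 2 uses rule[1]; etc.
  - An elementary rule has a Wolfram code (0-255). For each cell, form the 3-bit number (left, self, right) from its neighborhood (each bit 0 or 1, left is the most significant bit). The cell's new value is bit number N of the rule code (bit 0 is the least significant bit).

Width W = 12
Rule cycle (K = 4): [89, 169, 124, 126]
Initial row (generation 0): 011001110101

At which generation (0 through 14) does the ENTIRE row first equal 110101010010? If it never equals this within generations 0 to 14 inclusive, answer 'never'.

Answer: never

Derivation:
Gen 0: 011001110101
Gen 1 (rule 89): 011101010000
Gen 2 (rule 169): 011010100111
Gen 3 (rule 124): 011111110101
Gen 4 (rule 126): 110000011111
Gen 5 (rule 89): 111111010001
Gen 6 (rule 169): 111110100100
Gen 7 (rule 124): 100011110110
Gen 8 (rule 126): 110110011111
Gen 9 (rule 89): 110111010001
Gen 10 (rule 169): 101110100100
Gen 11 (rule 124): 111011110110
Gen 12 (rule 126): 101110011111
Gen 13 (rule 89): 001011010001
Gen 14 (rule 169): 100110100100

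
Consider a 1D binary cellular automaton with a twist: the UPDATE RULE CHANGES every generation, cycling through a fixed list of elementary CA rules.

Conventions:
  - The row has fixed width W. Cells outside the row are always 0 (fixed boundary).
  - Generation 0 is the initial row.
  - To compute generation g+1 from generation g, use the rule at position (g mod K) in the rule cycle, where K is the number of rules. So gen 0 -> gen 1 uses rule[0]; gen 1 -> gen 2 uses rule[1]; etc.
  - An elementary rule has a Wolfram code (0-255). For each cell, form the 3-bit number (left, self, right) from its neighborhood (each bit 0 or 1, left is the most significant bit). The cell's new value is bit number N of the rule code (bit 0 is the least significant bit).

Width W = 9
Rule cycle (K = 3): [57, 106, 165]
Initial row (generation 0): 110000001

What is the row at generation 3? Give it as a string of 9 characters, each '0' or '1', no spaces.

Gen 0: 110000001
Gen 1 (rule 57): 101111100
Gen 2 (rule 106): 011000100
Gen 3 (rule 165): 000010101

Answer: 000010101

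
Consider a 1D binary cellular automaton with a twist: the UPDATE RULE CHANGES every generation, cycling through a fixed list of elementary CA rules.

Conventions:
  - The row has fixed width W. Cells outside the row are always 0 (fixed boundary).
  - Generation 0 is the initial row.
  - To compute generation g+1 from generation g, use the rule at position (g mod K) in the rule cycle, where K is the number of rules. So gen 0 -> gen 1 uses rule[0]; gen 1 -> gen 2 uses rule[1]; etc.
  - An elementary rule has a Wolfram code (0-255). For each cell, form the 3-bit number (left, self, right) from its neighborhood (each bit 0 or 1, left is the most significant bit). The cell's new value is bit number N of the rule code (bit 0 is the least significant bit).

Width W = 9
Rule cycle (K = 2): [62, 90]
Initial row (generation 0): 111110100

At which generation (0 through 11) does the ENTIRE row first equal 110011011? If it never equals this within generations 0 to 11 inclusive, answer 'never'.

Answer: never

Derivation:
Gen 0: 111110100
Gen 1 (rule 62): 100001110
Gen 2 (rule 90): 010011011
Gen 3 (rule 62): 111110110
Gen 4 (rule 90): 100010111
Gen 5 (rule 62): 110111100
Gen 6 (rule 90): 110100110
Gen 7 (rule 62): 101111101
Gen 8 (rule 90): 001000100
Gen 9 (rule 62): 011101110
Gen 10 (rule 90): 110101011
Gen 11 (rule 62): 101111110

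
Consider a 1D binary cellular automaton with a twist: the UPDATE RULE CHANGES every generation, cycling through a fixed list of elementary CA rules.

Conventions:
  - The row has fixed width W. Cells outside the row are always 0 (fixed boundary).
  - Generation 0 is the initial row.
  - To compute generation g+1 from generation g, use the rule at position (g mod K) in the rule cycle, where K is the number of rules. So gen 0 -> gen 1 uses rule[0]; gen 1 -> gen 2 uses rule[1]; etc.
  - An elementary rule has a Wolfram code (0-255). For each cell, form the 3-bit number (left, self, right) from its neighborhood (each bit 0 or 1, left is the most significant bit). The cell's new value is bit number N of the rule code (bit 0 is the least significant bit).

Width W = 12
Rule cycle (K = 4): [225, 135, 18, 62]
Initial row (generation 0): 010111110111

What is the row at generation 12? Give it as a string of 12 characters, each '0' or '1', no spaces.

Answer: 000000000011

Derivation:
Gen 0: 010111110111
Gen 1 (rule 225): 001011111011
Gen 2 (rule 135): 111001110000
Gen 3 (rule 18): 000110001000
Gen 4 (rule 62): 001101011100
Gen 5 (rule 225): 100110101101
Gen 6 (rule 135): 101000100001
Gen 7 (rule 18): 000101010010
Gen 8 (rule 62): 001111111111
Gen 9 (rule 225): 100111111111
Gen 10 (rule 135): 101011111110
Gen 11 (rule 18): 000000000001
Gen 12 (rule 62): 000000000011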